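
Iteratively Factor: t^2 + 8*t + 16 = (t + 4)*(t + 4)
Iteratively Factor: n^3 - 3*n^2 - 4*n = (n)*(n^2 - 3*n - 4) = n*(n - 4)*(n + 1)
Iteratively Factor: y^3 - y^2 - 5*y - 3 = (y + 1)*(y^2 - 2*y - 3) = (y - 3)*(y + 1)*(y + 1)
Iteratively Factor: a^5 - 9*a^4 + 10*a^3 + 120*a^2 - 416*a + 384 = (a - 3)*(a^4 - 6*a^3 - 8*a^2 + 96*a - 128) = (a - 4)*(a - 3)*(a^3 - 2*a^2 - 16*a + 32) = (a - 4)^2*(a - 3)*(a^2 + 2*a - 8) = (a - 4)^2*(a - 3)*(a + 4)*(a - 2)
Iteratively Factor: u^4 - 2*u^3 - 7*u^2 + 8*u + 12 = (u + 2)*(u^3 - 4*u^2 + u + 6) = (u + 1)*(u + 2)*(u^2 - 5*u + 6) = (u - 2)*(u + 1)*(u + 2)*(u - 3)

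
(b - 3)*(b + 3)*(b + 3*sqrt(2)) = b^3 + 3*sqrt(2)*b^2 - 9*b - 27*sqrt(2)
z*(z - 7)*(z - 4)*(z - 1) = z^4 - 12*z^3 + 39*z^2 - 28*z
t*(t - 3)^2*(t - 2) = t^4 - 8*t^3 + 21*t^2 - 18*t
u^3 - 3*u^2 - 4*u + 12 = (u - 3)*(u - 2)*(u + 2)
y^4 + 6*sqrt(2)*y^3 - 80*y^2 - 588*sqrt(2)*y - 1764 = (y - 7*sqrt(2))*(y + 3*sqrt(2))^2*(y + 7*sqrt(2))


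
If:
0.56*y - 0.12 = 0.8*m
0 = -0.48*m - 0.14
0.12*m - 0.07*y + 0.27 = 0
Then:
No Solution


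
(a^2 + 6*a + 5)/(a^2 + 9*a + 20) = (a + 1)/(a + 4)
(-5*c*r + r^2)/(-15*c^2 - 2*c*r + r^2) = r/(3*c + r)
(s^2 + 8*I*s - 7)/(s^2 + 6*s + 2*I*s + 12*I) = (s^2 + 8*I*s - 7)/(s^2 + 2*s*(3 + I) + 12*I)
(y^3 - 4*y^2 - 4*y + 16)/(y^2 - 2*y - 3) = (-y^3 + 4*y^2 + 4*y - 16)/(-y^2 + 2*y + 3)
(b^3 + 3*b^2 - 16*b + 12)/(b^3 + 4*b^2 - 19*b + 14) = (b + 6)/(b + 7)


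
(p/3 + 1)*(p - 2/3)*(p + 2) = p^3/3 + 13*p^2/9 + 8*p/9 - 4/3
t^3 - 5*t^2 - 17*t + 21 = (t - 7)*(t - 1)*(t + 3)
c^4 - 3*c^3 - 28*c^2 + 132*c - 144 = (c - 4)*(c - 3)*(c - 2)*(c + 6)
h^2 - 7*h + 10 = (h - 5)*(h - 2)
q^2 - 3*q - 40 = (q - 8)*(q + 5)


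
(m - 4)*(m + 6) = m^2 + 2*m - 24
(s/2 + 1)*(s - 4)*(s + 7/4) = s^3/2 - s^2/8 - 23*s/4 - 7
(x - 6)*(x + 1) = x^2 - 5*x - 6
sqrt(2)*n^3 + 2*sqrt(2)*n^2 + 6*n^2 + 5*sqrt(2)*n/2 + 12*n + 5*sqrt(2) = (n + 2)*(n + 5*sqrt(2)/2)*(sqrt(2)*n + 1)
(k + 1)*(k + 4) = k^2 + 5*k + 4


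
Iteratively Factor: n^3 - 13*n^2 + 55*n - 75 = (n - 3)*(n^2 - 10*n + 25) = (n - 5)*(n - 3)*(n - 5)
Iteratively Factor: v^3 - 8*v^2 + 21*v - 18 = (v - 3)*(v^2 - 5*v + 6) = (v - 3)*(v - 2)*(v - 3)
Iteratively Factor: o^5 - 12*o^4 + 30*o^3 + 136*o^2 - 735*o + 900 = (o - 5)*(o^4 - 7*o^3 - 5*o^2 + 111*o - 180) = (o - 5)^2*(o^3 - 2*o^2 - 15*o + 36) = (o - 5)^2*(o + 4)*(o^2 - 6*o + 9) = (o - 5)^2*(o - 3)*(o + 4)*(o - 3)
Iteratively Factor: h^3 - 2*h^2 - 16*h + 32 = (h - 2)*(h^2 - 16) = (h - 2)*(h + 4)*(h - 4)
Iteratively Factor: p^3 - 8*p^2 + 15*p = (p)*(p^2 - 8*p + 15) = p*(p - 3)*(p - 5)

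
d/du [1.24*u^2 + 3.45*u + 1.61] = 2.48*u + 3.45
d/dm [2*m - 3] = 2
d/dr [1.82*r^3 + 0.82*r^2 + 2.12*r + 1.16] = 5.46*r^2 + 1.64*r + 2.12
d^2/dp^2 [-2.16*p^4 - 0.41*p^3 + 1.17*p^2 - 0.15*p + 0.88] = -25.92*p^2 - 2.46*p + 2.34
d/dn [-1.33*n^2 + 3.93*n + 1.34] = 3.93 - 2.66*n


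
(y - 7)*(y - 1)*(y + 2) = y^3 - 6*y^2 - 9*y + 14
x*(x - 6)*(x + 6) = x^3 - 36*x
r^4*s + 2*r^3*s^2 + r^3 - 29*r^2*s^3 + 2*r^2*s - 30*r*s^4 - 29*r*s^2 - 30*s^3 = (r - 5*s)*(r + s)*(r + 6*s)*(r*s + 1)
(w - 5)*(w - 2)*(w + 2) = w^3 - 5*w^2 - 4*w + 20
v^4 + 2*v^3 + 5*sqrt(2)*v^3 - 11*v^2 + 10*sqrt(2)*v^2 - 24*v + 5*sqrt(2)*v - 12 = (v + 1)^2*(v - sqrt(2))*(v + 6*sqrt(2))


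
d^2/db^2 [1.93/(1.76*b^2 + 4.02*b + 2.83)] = (-11.956736*b^2 - 27.310272*b + 1.93*(3.52*b + 4.02)*(7.04*b + 8.04) - 19.225888)/(1.76*b^2 + 4.02*b + 2.83)^3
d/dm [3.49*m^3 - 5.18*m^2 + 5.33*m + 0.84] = 10.47*m^2 - 10.36*m + 5.33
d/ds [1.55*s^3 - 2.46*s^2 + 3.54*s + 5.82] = 4.65*s^2 - 4.92*s + 3.54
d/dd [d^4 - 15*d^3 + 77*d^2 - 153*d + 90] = 4*d^3 - 45*d^2 + 154*d - 153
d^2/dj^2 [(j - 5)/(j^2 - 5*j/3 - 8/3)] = 6*((20 - 9*j)*(-3*j^2 + 5*j + 8) - (j - 5)*(6*j - 5)^2)/(-3*j^2 + 5*j + 8)^3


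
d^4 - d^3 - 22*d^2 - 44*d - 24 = (d - 6)*(d + 1)*(d + 2)^2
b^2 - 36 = (b - 6)*(b + 6)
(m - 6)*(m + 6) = m^2 - 36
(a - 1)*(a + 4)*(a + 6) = a^3 + 9*a^2 + 14*a - 24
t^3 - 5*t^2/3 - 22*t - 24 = (t - 6)*(t + 4/3)*(t + 3)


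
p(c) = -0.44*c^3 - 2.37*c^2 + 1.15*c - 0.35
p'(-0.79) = 4.07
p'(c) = -1.32*c^2 - 4.74*c + 1.15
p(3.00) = -30.11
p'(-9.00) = -63.11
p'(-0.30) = 2.45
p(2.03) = -11.46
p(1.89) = -9.61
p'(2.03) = -13.91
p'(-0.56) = 3.39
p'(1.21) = -6.52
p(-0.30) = -0.90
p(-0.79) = -2.52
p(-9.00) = 118.09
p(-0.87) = -2.85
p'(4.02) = -39.24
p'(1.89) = -12.52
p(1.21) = -3.21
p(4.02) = -62.61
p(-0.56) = -1.66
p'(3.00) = -24.95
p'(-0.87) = 4.27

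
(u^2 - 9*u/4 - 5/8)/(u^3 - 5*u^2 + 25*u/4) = (4*u + 1)/(2*u*(2*u - 5))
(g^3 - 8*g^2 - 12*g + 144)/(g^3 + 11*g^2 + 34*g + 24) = (g^2 - 12*g + 36)/(g^2 + 7*g + 6)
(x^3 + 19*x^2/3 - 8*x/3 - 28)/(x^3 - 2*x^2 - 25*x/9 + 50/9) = 3*(3*x^2 + 25*x + 42)/(9*x^2 - 25)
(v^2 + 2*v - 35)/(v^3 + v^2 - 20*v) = (v^2 + 2*v - 35)/(v*(v^2 + v - 20))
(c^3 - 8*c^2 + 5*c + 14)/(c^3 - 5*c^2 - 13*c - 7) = (c - 2)/(c + 1)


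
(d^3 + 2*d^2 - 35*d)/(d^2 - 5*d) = d + 7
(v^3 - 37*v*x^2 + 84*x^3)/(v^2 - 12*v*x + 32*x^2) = (-v^2 - 4*v*x + 21*x^2)/(-v + 8*x)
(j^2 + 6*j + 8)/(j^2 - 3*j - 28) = (j + 2)/(j - 7)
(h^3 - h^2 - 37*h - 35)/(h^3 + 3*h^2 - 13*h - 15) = (h - 7)/(h - 3)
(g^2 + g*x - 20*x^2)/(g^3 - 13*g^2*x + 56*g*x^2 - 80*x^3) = (g + 5*x)/(g^2 - 9*g*x + 20*x^2)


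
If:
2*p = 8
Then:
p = 4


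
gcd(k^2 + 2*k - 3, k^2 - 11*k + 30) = 1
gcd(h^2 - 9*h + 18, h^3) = 1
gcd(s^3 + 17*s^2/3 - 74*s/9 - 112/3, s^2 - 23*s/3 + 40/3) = s - 8/3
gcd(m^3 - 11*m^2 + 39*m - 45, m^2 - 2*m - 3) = m - 3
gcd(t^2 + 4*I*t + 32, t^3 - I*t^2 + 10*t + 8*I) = t - 4*I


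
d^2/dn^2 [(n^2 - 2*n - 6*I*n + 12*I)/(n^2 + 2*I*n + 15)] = (n^3*(-4 - 16*I) + n^2*(-90 + 72*I) + n*(36 + 540*I) + 90 - 336*I)/(n^6 + 6*I*n^5 + 33*n^4 + 172*I*n^3 + 495*n^2 + 1350*I*n + 3375)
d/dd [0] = 0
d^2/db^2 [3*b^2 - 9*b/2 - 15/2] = 6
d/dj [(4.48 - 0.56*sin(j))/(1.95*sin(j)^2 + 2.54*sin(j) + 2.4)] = (1.092*sin(j)^2 - 17.472*sin(j) - 12.7232)*cos(j)/(3.8025*sin(j)^4 + 9.906*sin(j)^3 + 15.8116*sin(j)^2 + 12.192*sin(j) + 5.76)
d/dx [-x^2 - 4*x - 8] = -2*x - 4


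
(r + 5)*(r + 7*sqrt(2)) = r^2 + 5*r + 7*sqrt(2)*r + 35*sqrt(2)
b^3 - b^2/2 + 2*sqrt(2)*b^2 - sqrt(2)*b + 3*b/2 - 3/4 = (b - 1/2)*(b + sqrt(2)/2)*(b + 3*sqrt(2)/2)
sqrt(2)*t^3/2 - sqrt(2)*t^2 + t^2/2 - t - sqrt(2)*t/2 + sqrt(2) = (t - 2)*(t - sqrt(2)/2)*(sqrt(2)*t/2 + 1)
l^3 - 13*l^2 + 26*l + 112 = (l - 8)*(l - 7)*(l + 2)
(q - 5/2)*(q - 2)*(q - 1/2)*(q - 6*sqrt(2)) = q^4 - 6*sqrt(2)*q^3 - 5*q^3 + 29*q^2/4 + 30*sqrt(2)*q^2 - 87*sqrt(2)*q/2 - 5*q/2 + 15*sqrt(2)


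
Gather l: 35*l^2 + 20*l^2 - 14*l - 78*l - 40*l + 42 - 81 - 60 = 55*l^2 - 132*l - 99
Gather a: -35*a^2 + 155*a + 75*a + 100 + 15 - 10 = -35*a^2 + 230*a + 105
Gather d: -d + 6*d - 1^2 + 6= 5*d + 5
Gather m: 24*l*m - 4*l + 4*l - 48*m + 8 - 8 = m*(24*l - 48)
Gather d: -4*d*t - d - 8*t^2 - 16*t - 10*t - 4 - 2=d*(-4*t - 1) - 8*t^2 - 26*t - 6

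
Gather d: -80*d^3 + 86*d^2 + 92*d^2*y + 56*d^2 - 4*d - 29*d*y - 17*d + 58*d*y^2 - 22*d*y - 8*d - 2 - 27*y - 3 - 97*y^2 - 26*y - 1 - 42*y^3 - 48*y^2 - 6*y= -80*d^3 + d^2*(92*y + 142) + d*(58*y^2 - 51*y - 29) - 42*y^3 - 145*y^2 - 59*y - 6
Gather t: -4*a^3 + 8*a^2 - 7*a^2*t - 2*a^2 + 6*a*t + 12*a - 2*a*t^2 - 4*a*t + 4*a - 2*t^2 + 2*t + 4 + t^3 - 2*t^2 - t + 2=-4*a^3 + 6*a^2 + 16*a + t^3 + t^2*(-2*a - 4) + t*(-7*a^2 + 2*a + 1) + 6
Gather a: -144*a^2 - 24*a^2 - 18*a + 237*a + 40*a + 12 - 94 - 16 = -168*a^2 + 259*a - 98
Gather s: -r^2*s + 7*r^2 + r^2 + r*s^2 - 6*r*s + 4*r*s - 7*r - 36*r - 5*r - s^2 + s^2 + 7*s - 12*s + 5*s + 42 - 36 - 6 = 8*r^2 + r*s^2 - 48*r + s*(-r^2 - 2*r)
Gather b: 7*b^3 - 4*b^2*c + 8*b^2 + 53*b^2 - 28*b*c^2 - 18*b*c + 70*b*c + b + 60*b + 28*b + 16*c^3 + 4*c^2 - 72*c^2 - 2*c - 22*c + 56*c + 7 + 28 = 7*b^3 + b^2*(61 - 4*c) + b*(-28*c^2 + 52*c + 89) + 16*c^3 - 68*c^2 + 32*c + 35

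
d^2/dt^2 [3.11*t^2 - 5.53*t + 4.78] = 6.22000000000000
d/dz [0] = 0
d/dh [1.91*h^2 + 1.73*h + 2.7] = 3.82*h + 1.73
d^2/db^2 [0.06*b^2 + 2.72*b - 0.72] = 0.120000000000000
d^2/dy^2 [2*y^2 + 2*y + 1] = 4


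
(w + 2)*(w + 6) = w^2 + 8*w + 12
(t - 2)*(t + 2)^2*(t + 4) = t^4 + 6*t^3 + 4*t^2 - 24*t - 32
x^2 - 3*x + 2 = (x - 2)*(x - 1)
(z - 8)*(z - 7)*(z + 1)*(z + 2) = z^4 - 12*z^3 + 13*z^2 + 138*z + 112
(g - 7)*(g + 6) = g^2 - g - 42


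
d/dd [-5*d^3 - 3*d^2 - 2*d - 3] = -15*d^2 - 6*d - 2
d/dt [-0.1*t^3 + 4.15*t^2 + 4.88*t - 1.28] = -0.3*t^2 + 8.3*t + 4.88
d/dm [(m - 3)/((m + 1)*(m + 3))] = (-m^2 + 6*m + 15)/(m^4 + 8*m^3 + 22*m^2 + 24*m + 9)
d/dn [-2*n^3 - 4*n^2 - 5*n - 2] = -6*n^2 - 8*n - 5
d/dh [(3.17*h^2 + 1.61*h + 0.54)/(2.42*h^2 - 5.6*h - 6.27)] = (-21.6482*h^2 - 42.3654*h - 7.0707)/(5.8564*h^4 - 27.104*h^3 + 1.0132*h^2 + 70.224*h + 39.3129)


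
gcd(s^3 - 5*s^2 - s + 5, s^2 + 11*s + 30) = 1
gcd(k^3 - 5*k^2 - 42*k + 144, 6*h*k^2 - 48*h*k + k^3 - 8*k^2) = k - 8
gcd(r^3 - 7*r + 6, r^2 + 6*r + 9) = r + 3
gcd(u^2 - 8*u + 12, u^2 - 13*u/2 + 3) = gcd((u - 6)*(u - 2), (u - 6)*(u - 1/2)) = u - 6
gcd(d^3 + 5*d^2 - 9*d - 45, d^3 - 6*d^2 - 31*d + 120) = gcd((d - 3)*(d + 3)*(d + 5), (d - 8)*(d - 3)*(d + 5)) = d^2 + 2*d - 15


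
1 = 1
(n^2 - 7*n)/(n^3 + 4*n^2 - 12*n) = (n - 7)/(n^2 + 4*n - 12)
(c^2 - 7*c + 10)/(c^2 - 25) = (c - 2)/(c + 5)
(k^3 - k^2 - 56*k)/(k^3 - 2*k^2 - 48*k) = (k + 7)/(k + 6)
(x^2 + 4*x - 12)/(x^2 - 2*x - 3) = (-x^2 - 4*x + 12)/(-x^2 + 2*x + 3)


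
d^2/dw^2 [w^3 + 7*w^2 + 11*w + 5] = 6*w + 14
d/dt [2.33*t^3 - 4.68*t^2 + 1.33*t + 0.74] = 6.99*t^2 - 9.36*t + 1.33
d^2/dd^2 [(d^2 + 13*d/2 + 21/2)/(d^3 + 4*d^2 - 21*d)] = (2*d^6 + 39*d^5 + 408*d^4 + 1321*d^3 - 315*d^2 - 5292*d + 9261)/(d^3*(d^6 + 12*d^5 - 15*d^4 - 440*d^3 + 315*d^2 + 5292*d - 9261))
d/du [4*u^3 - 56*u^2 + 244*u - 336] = 12*u^2 - 112*u + 244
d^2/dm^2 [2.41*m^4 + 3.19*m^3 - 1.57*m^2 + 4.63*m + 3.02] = 28.92*m^2 + 19.14*m - 3.14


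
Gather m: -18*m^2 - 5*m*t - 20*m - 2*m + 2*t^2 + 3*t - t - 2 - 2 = -18*m^2 + m*(-5*t - 22) + 2*t^2 + 2*t - 4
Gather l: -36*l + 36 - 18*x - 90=-36*l - 18*x - 54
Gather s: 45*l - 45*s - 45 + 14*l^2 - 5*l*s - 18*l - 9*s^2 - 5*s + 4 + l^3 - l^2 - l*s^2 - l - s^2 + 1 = l^3 + 13*l^2 + 26*l + s^2*(-l - 10) + s*(-5*l - 50) - 40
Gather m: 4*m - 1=4*m - 1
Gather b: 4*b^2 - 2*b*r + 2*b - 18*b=4*b^2 + b*(-2*r - 16)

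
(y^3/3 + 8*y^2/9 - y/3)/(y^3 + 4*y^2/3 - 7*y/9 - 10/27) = 3*y*(3*y^2 + 8*y - 3)/(27*y^3 + 36*y^2 - 21*y - 10)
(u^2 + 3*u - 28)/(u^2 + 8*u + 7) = (u - 4)/(u + 1)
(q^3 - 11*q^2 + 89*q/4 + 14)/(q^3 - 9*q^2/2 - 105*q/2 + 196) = (q + 1/2)/(q + 7)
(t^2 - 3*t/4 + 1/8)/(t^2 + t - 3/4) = (4*t - 1)/(2*(2*t + 3))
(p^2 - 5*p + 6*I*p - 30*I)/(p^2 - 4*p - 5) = (p + 6*I)/(p + 1)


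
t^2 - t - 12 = (t - 4)*(t + 3)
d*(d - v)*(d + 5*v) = d^3 + 4*d^2*v - 5*d*v^2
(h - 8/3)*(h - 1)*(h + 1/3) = h^3 - 10*h^2/3 + 13*h/9 + 8/9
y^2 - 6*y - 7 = (y - 7)*(y + 1)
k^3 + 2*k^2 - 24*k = k*(k - 4)*(k + 6)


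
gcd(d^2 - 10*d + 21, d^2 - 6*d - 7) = d - 7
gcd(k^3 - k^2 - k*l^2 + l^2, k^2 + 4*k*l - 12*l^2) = 1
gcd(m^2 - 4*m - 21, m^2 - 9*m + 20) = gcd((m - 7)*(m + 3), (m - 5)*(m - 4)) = 1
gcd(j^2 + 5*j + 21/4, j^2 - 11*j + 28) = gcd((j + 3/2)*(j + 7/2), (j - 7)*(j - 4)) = 1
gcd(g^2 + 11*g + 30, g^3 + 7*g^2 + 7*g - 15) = g + 5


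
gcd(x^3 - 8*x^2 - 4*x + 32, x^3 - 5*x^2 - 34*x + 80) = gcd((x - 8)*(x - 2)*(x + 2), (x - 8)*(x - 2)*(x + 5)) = x^2 - 10*x + 16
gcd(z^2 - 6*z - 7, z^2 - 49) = z - 7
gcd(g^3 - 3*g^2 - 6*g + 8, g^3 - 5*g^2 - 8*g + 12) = g^2 + g - 2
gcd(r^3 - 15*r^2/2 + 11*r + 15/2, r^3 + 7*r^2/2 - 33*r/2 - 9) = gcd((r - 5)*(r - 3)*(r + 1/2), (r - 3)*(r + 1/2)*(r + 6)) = r^2 - 5*r/2 - 3/2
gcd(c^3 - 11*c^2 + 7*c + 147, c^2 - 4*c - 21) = c^2 - 4*c - 21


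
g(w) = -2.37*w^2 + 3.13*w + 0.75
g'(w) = 3.13 - 4.74*w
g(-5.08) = -76.31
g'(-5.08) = 27.21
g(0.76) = 1.76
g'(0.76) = -0.47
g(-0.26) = -0.22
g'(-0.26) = 4.36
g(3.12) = -12.55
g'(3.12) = -11.66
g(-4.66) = -65.30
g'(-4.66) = 25.22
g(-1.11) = -5.64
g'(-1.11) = 8.39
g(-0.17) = 0.15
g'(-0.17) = 3.94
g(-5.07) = -76.04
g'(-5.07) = 27.16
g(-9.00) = -219.39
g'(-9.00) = 45.79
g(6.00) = -65.79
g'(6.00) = -25.31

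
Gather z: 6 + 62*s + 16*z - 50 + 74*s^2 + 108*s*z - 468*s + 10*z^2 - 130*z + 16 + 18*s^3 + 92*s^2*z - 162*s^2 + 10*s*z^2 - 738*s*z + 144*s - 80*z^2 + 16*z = 18*s^3 - 88*s^2 - 262*s + z^2*(10*s - 70) + z*(92*s^2 - 630*s - 98) - 28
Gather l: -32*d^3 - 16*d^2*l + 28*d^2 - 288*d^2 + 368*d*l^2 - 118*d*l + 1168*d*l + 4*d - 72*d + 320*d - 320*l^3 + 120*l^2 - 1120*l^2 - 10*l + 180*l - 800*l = -32*d^3 - 260*d^2 + 252*d - 320*l^3 + l^2*(368*d - 1000) + l*(-16*d^2 + 1050*d - 630)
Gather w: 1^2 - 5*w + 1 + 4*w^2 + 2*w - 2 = 4*w^2 - 3*w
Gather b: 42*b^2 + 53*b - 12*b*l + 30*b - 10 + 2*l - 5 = 42*b^2 + b*(83 - 12*l) + 2*l - 15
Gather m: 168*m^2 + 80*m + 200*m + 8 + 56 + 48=168*m^2 + 280*m + 112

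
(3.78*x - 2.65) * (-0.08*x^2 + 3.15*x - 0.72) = -0.3024*x^3 + 12.119*x^2 - 11.0691*x + 1.908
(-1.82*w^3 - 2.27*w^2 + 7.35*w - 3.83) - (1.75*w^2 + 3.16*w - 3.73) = -1.82*w^3 - 4.02*w^2 + 4.19*w - 0.1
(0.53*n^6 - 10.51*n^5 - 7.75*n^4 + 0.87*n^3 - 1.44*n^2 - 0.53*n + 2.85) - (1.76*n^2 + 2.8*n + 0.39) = 0.53*n^6 - 10.51*n^5 - 7.75*n^4 + 0.87*n^3 - 3.2*n^2 - 3.33*n + 2.46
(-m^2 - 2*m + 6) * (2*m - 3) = -2*m^3 - m^2 + 18*m - 18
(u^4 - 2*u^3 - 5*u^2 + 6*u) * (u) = u^5 - 2*u^4 - 5*u^3 + 6*u^2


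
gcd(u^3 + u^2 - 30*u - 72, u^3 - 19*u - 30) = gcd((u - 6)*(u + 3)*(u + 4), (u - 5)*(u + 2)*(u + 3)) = u + 3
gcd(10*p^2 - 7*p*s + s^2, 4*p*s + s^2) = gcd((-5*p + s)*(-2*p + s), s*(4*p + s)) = 1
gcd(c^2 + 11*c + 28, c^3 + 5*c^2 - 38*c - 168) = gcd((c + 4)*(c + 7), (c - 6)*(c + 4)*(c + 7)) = c^2 + 11*c + 28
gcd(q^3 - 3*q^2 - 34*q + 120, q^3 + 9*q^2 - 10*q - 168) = q^2 + 2*q - 24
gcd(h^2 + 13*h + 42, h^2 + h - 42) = h + 7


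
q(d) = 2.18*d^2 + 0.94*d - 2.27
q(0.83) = 0.01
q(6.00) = 81.85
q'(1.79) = 8.74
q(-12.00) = 300.37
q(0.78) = -0.21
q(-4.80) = 43.45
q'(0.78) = 4.34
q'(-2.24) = -8.83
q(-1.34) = 0.38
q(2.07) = 9.02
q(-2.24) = 6.56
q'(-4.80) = -19.99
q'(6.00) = 27.10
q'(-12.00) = -51.38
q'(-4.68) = -19.46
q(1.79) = 6.40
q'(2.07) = 9.97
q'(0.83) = 4.56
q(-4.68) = 41.08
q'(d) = 4.36*d + 0.94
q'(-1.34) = -4.90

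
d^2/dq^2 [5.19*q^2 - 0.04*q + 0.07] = 10.3800000000000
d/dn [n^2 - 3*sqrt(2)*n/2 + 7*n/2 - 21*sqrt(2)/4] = 2*n - 3*sqrt(2)/2 + 7/2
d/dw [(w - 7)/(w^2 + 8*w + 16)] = (18 - w)/(w^3 + 12*w^2 + 48*w + 64)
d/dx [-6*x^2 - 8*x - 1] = -12*x - 8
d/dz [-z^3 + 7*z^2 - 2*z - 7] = -3*z^2 + 14*z - 2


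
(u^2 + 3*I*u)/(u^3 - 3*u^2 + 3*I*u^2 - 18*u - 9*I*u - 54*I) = u/(u^2 - 3*u - 18)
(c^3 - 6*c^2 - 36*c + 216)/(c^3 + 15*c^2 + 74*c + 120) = (c^2 - 12*c + 36)/(c^2 + 9*c + 20)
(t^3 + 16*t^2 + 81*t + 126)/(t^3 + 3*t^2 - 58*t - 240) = (t^2 + 10*t + 21)/(t^2 - 3*t - 40)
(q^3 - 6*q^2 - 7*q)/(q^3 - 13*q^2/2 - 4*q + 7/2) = 2*q/(2*q - 1)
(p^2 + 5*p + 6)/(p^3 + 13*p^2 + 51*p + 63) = (p + 2)/(p^2 + 10*p + 21)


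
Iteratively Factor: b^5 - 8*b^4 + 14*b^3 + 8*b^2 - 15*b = (b - 1)*(b^4 - 7*b^3 + 7*b^2 + 15*b) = (b - 5)*(b - 1)*(b^3 - 2*b^2 - 3*b) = (b - 5)*(b - 3)*(b - 1)*(b^2 + b) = b*(b - 5)*(b - 3)*(b - 1)*(b + 1)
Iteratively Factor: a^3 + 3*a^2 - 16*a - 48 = (a + 3)*(a^2 - 16) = (a + 3)*(a + 4)*(a - 4)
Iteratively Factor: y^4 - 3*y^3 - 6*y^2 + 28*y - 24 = (y - 2)*(y^3 - y^2 - 8*y + 12) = (y - 2)^2*(y^2 + y - 6) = (y - 2)^2*(y + 3)*(y - 2)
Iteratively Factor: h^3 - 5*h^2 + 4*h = (h - 1)*(h^2 - 4*h) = (h - 4)*(h - 1)*(h)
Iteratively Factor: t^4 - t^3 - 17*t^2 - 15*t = (t - 5)*(t^3 + 4*t^2 + 3*t) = t*(t - 5)*(t^2 + 4*t + 3) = t*(t - 5)*(t + 1)*(t + 3)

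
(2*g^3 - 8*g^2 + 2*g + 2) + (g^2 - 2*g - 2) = 2*g^3 - 7*g^2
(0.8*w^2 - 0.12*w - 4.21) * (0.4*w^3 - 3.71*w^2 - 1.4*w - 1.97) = 0.32*w^5 - 3.016*w^4 - 2.3588*w^3 + 14.2111*w^2 + 6.1304*w + 8.2937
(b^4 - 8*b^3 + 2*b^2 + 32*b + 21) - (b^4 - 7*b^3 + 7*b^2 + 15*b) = -b^3 - 5*b^2 + 17*b + 21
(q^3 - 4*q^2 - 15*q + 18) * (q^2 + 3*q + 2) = q^5 - q^4 - 25*q^3 - 35*q^2 + 24*q + 36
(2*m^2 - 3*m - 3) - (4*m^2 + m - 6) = -2*m^2 - 4*m + 3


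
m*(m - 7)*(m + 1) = m^3 - 6*m^2 - 7*m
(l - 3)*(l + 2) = l^2 - l - 6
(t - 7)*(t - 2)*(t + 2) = t^3 - 7*t^2 - 4*t + 28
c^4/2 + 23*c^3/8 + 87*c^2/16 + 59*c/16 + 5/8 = (c/2 + 1/2)*(c + 1/4)*(c + 2)*(c + 5/2)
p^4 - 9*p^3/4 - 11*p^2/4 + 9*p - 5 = (p - 2)*(p - 5/4)*(p - 1)*(p + 2)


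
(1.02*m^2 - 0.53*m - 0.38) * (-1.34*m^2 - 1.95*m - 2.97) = -1.3668*m^4 - 1.2788*m^3 - 1.4867*m^2 + 2.3151*m + 1.1286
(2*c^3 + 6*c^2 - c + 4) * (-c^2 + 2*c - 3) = -2*c^5 - 2*c^4 + 7*c^3 - 24*c^2 + 11*c - 12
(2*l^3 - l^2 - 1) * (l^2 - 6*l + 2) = 2*l^5 - 13*l^4 + 10*l^3 - 3*l^2 + 6*l - 2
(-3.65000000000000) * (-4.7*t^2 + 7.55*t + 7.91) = 17.155*t^2 - 27.5575*t - 28.8715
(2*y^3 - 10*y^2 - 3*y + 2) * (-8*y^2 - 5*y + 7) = -16*y^5 + 70*y^4 + 88*y^3 - 71*y^2 - 31*y + 14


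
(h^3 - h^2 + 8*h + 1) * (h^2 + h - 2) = h^5 + 5*h^3 + 11*h^2 - 15*h - 2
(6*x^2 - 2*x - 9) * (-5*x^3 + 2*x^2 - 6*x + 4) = -30*x^5 + 22*x^4 + 5*x^3 + 18*x^2 + 46*x - 36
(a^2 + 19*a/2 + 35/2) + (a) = a^2 + 21*a/2 + 35/2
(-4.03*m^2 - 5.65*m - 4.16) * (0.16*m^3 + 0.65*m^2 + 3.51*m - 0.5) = -0.6448*m^5 - 3.5235*m^4 - 18.4834*m^3 - 20.5205*m^2 - 11.7766*m + 2.08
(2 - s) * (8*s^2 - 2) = -8*s^3 + 16*s^2 + 2*s - 4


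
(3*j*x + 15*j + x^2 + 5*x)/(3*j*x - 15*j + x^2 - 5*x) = (x + 5)/(x - 5)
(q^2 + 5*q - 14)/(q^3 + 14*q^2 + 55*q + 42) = (q - 2)/(q^2 + 7*q + 6)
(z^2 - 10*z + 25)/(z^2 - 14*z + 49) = (z^2 - 10*z + 25)/(z^2 - 14*z + 49)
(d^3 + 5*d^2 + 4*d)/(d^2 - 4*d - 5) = d*(d + 4)/(d - 5)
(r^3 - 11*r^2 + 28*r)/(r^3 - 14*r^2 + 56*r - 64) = r*(r - 7)/(r^2 - 10*r + 16)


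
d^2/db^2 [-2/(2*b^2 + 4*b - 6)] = 2*(b^2 + 2*b - 4*(b + 1)^2 - 3)/(b^2 + 2*b - 3)^3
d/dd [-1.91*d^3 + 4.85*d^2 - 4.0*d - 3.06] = -5.73*d^2 + 9.7*d - 4.0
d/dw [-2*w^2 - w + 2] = -4*w - 1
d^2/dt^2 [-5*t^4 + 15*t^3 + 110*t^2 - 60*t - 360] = -60*t^2 + 90*t + 220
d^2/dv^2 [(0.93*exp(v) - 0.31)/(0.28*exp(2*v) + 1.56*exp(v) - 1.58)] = (0.072912*exp(4*v) - 0.50344*exp(3*v) + 2.062368*exp(2*v) + 0.989272*exp(v) + 1.557564)*exp(v)/(0.021952*exp(6*v) + 0.366912*exp(5*v) + 1.672608*exp(4*v) - 0.344448*exp(3*v) - 9.438288*exp(2*v) + 11.683152*exp(v) - 3.944312)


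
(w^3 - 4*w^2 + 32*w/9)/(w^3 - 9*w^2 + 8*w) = (w^2 - 4*w + 32/9)/(w^2 - 9*w + 8)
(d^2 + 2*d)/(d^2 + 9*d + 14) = d/(d + 7)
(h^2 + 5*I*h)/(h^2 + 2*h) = (h + 5*I)/(h + 2)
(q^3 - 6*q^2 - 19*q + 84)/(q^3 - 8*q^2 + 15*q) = (q^2 - 3*q - 28)/(q*(q - 5))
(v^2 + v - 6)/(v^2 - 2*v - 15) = (v - 2)/(v - 5)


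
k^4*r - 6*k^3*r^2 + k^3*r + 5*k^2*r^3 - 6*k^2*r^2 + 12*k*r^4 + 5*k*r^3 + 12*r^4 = (k - 4*r)*(k - 3*r)*(k + r)*(k*r + r)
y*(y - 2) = y^2 - 2*y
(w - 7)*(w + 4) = w^2 - 3*w - 28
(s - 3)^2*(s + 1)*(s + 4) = s^4 - s^3 - 17*s^2 + 21*s + 36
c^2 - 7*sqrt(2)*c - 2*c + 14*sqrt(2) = (c - 2)*(c - 7*sqrt(2))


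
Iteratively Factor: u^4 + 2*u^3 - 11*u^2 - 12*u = (u)*(u^3 + 2*u^2 - 11*u - 12) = u*(u + 4)*(u^2 - 2*u - 3) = u*(u - 3)*(u + 4)*(u + 1)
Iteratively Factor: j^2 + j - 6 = (j - 2)*(j + 3)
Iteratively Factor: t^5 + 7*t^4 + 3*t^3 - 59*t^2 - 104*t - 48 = (t + 1)*(t^4 + 6*t^3 - 3*t^2 - 56*t - 48) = (t + 1)*(t + 4)*(t^3 + 2*t^2 - 11*t - 12) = (t + 1)*(t + 4)^2*(t^2 - 2*t - 3) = (t - 3)*(t + 1)*(t + 4)^2*(t + 1)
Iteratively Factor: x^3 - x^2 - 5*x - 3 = (x + 1)*(x^2 - 2*x - 3) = (x + 1)^2*(x - 3)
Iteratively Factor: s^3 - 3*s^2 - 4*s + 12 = (s + 2)*(s^2 - 5*s + 6) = (s - 2)*(s + 2)*(s - 3)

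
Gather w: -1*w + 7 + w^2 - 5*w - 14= w^2 - 6*w - 7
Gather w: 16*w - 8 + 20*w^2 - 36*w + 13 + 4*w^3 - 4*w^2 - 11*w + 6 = 4*w^3 + 16*w^2 - 31*w + 11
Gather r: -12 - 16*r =-16*r - 12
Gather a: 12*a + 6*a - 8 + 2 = 18*a - 6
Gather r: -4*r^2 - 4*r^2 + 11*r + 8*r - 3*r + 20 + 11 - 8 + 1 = -8*r^2 + 16*r + 24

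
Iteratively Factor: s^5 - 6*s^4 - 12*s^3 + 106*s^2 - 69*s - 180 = (s - 3)*(s^4 - 3*s^3 - 21*s^2 + 43*s + 60) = (s - 3)*(s + 4)*(s^3 - 7*s^2 + 7*s + 15) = (s - 5)*(s - 3)*(s + 4)*(s^2 - 2*s - 3) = (s - 5)*(s - 3)^2*(s + 4)*(s + 1)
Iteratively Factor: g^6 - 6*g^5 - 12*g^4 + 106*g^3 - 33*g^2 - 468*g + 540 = (g + 3)*(g^5 - 9*g^4 + 15*g^3 + 61*g^2 - 216*g + 180) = (g - 2)*(g + 3)*(g^4 - 7*g^3 + g^2 + 63*g - 90) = (g - 2)*(g + 3)^2*(g^3 - 10*g^2 + 31*g - 30) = (g - 5)*(g - 2)*(g + 3)^2*(g^2 - 5*g + 6) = (g - 5)*(g - 3)*(g - 2)*(g + 3)^2*(g - 2)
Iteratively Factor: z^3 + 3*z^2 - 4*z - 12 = (z + 2)*(z^2 + z - 6) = (z + 2)*(z + 3)*(z - 2)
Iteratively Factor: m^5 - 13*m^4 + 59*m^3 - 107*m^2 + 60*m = (m - 4)*(m^4 - 9*m^3 + 23*m^2 - 15*m) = m*(m - 4)*(m^3 - 9*m^2 + 23*m - 15) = m*(m - 4)*(m - 1)*(m^2 - 8*m + 15) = m*(m - 5)*(m - 4)*(m - 1)*(m - 3)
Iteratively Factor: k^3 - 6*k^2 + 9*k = (k - 3)*(k^2 - 3*k) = (k - 3)^2*(k)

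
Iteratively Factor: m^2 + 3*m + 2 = (m + 2)*(m + 1)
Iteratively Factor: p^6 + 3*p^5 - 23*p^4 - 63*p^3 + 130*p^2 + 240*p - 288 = (p + 3)*(p^5 - 23*p^3 + 6*p^2 + 112*p - 96) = (p - 2)*(p + 3)*(p^4 + 2*p^3 - 19*p^2 - 32*p + 48) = (p - 2)*(p - 1)*(p + 3)*(p^3 + 3*p^2 - 16*p - 48) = (p - 2)*(p - 1)*(p + 3)^2*(p^2 - 16) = (p - 2)*(p - 1)*(p + 3)^2*(p + 4)*(p - 4)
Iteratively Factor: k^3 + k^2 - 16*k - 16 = (k + 4)*(k^2 - 3*k - 4) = (k - 4)*(k + 4)*(k + 1)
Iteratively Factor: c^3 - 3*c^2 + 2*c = (c)*(c^2 - 3*c + 2) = c*(c - 1)*(c - 2)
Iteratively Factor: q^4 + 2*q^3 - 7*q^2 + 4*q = (q + 4)*(q^3 - 2*q^2 + q) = q*(q + 4)*(q^2 - 2*q + 1) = q*(q - 1)*(q + 4)*(q - 1)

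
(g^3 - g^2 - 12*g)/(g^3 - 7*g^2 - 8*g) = (-g^2 + g + 12)/(-g^2 + 7*g + 8)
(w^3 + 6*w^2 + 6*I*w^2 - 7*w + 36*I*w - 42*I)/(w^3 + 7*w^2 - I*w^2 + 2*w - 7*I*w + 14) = (w^2 + w*(-1 + 6*I) - 6*I)/(w^2 - I*w + 2)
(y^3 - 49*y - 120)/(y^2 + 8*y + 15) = y - 8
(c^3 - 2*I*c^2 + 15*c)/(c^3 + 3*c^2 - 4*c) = (c^2 - 2*I*c + 15)/(c^2 + 3*c - 4)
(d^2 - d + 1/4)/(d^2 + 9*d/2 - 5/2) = (d - 1/2)/(d + 5)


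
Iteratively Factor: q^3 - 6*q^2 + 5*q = (q - 1)*(q^2 - 5*q) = q*(q - 1)*(q - 5)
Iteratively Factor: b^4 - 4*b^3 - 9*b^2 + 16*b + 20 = (b - 5)*(b^3 + b^2 - 4*b - 4) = (b - 5)*(b - 2)*(b^2 + 3*b + 2) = (b - 5)*(b - 2)*(b + 1)*(b + 2)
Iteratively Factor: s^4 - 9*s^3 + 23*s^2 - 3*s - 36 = (s + 1)*(s^3 - 10*s^2 + 33*s - 36) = (s - 3)*(s + 1)*(s^2 - 7*s + 12) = (s - 4)*(s - 3)*(s + 1)*(s - 3)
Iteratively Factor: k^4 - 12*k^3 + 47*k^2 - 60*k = (k - 3)*(k^3 - 9*k^2 + 20*k) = (k - 5)*(k - 3)*(k^2 - 4*k) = (k - 5)*(k - 4)*(k - 3)*(k)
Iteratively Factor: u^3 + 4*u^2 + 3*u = (u + 3)*(u^2 + u) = (u + 1)*(u + 3)*(u)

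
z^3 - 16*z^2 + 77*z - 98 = (z - 7)^2*(z - 2)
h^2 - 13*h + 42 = (h - 7)*(h - 6)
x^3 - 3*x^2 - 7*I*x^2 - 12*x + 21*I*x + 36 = (x - 3)*(x - 4*I)*(x - 3*I)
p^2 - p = p*(p - 1)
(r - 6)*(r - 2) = r^2 - 8*r + 12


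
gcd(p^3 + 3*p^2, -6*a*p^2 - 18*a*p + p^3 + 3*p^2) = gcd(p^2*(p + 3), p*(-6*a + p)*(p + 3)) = p^2 + 3*p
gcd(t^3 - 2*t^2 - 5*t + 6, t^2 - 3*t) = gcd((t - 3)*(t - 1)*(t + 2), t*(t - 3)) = t - 3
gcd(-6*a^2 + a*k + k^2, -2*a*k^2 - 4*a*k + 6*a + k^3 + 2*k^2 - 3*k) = 2*a - k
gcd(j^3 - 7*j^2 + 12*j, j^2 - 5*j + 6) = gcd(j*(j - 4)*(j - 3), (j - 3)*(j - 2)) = j - 3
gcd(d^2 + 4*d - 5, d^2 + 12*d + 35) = d + 5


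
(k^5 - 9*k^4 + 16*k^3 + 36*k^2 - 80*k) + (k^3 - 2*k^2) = k^5 - 9*k^4 + 17*k^3 + 34*k^2 - 80*k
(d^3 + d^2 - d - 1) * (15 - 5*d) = -5*d^4 + 10*d^3 + 20*d^2 - 10*d - 15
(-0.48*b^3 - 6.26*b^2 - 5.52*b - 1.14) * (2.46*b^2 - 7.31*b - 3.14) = -1.1808*b^5 - 11.8908*b^4 + 33.6886*b^3 + 57.2032*b^2 + 25.6662*b + 3.5796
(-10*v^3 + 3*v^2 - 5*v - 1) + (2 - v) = -10*v^3 + 3*v^2 - 6*v + 1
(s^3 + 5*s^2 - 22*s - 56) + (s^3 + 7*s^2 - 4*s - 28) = 2*s^3 + 12*s^2 - 26*s - 84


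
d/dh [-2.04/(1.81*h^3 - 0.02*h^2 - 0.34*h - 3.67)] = (11.0772*h^2 - 0.0816*h - 0.6936)/(-1.81*h^3 + 0.02*h^2 + 0.34*h + 3.67)^2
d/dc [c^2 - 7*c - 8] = 2*c - 7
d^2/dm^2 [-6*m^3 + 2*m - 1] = -36*m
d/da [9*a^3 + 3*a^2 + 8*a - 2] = 27*a^2 + 6*a + 8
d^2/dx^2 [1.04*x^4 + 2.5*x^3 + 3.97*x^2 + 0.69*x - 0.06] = 12.48*x^2 + 15.0*x + 7.94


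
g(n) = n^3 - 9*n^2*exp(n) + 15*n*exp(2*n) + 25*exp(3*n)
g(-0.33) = 5.99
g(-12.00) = -1728.01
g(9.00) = 13310064204459.32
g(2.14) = 17328.48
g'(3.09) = 845042.35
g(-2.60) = -22.30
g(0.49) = 124.91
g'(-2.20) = 13.56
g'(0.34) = 248.02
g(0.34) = 77.97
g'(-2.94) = 24.42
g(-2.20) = -15.85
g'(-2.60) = 18.92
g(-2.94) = -29.64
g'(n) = -9*n^2*exp(n) + 3*n^2 + 30*n*exp(2*n) - 18*n*exp(n) + 75*exp(3*n) + 15*exp(2*n)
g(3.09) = 285896.42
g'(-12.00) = 431.99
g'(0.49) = 388.12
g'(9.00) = 39922323916734.26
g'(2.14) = 51107.70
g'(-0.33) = 34.40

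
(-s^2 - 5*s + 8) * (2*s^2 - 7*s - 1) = -2*s^4 - 3*s^3 + 52*s^2 - 51*s - 8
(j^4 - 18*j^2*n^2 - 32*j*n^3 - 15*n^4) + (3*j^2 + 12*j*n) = j^4 - 18*j^2*n^2 + 3*j^2 - 32*j*n^3 + 12*j*n - 15*n^4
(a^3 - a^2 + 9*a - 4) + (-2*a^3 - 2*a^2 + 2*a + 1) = -a^3 - 3*a^2 + 11*a - 3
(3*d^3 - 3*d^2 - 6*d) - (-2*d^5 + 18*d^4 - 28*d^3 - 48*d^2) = 2*d^5 - 18*d^4 + 31*d^3 + 45*d^2 - 6*d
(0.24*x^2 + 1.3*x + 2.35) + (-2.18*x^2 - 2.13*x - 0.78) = -1.94*x^2 - 0.83*x + 1.57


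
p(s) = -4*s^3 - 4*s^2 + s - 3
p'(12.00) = -1823.00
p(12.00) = -7479.00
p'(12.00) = -1823.00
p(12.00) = -7479.00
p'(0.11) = -0.03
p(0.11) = -2.94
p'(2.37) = -85.36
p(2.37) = -76.35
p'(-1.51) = -14.28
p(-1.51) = 0.14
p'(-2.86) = -74.28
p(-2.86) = 55.00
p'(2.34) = -83.43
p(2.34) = -73.81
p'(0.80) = -13.08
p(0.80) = -6.81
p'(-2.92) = -77.96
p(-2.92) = 59.56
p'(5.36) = -386.64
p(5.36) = -728.52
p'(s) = -12*s^2 - 8*s + 1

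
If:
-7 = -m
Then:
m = 7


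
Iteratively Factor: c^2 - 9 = (c - 3)*(c + 3)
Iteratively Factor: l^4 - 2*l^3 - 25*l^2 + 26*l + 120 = (l + 2)*(l^3 - 4*l^2 - 17*l + 60) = (l - 3)*(l + 2)*(l^2 - l - 20) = (l - 3)*(l + 2)*(l + 4)*(l - 5)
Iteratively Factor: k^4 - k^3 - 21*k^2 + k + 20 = (k - 1)*(k^3 - 21*k - 20) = (k - 5)*(k - 1)*(k^2 + 5*k + 4) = (k - 5)*(k - 1)*(k + 1)*(k + 4)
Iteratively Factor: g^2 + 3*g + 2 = (g + 1)*(g + 2)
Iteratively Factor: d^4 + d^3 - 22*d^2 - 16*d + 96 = (d + 3)*(d^3 - 2*d^2 - 16*d + 32) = (d + 3)*(d + 4)*(d^2 - 6*d + 8) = (d - 4)*(d + 3)*(d + 4)*(d - 2)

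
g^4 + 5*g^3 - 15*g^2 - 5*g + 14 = (g - 2)*(g - 1)*(g + 1)*(g + 7)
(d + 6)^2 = d^2 + 12*d + 36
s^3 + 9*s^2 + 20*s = s*(s + 4)*(s + 5)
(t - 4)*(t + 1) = t^2 - 3*t - 4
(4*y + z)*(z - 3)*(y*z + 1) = 4*y^2*z^2 - 12*y^2*z + y*z^3 - 3*y*z^2 + 4*y*z - 12*y + z^2 - 3*z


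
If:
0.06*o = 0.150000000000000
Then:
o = 2.50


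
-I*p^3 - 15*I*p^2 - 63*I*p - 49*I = (p + 7)^2*(-I*p - I)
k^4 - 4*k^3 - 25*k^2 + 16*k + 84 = (k - 7)*(k - 2)*(k + 2)*(k + 3)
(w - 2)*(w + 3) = w^2 + w - 6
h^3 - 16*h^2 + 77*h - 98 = (h - 7)^2*(h - 2)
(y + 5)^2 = y^2 + 10*y + 25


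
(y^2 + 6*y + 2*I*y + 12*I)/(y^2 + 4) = (y + 6)/(y - 2*I)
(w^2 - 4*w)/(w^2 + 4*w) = (w - 4)/(w + 4)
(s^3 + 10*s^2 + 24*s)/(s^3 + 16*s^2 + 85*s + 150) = s*(s + 4)/(s^2 + 10*s + 25)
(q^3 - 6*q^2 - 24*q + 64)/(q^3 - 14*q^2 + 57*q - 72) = (q^2 + 2*q - 8)/(q^2 - 6*q + 9)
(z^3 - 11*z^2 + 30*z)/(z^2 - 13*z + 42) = z*(z - 5)/(z - 7)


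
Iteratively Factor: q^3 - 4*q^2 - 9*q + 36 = (q + 3)*(q^2 - 7*q + 12) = (q - 3)*(q + 3)*(q - 4)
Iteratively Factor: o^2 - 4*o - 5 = (o - 5)*(o + 1)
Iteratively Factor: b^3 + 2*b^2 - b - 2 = (b + 1)*(b^2 + b - 2) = (b - 1)*(b + 1)*(b + 2)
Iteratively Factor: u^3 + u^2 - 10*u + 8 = (u + 4)*(u^2 - 3*u + 2) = (u - 1)*(u + 4)*(u - 2)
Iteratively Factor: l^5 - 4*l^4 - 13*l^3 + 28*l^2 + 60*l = (l)*(l^4 - 4*l^3 - 13*l^2 + 28*l + 60) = l*(l - 5)*(l^3 + l^2 - 8*l - 12) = l*(l - 5)*(l - 3)*(l^2 + 4*l + 4) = l*(l - 5)*(l - 3)*(l + 2)*(l + 2)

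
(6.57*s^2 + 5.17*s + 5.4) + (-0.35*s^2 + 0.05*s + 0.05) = 6.22*s^2 + 5.22*s + 5.45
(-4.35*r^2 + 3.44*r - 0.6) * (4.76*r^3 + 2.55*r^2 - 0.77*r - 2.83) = -20.706*r^5 + 5.2819*r^4 + 9.2655*r^3 + 8.1317*r^2 - 9.2732*r + 1.698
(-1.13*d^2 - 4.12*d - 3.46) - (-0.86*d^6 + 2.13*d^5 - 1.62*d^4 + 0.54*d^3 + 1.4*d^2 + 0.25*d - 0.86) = 0.86*d^6 - 2.13*d^5 + 1.62*d^4 - 0.54*d^3 - 2.53*d^2 - 4.37*d - 2.6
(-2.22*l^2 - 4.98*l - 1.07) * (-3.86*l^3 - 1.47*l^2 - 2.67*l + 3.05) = 8.5692*l^5 + 22.4862*l^4 + 17.3782*l^3 + 8.0985*l^2 - 12.3321*l - 3.2635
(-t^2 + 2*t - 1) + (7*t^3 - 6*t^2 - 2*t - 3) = 7*t^3 - 7*t^2 - 4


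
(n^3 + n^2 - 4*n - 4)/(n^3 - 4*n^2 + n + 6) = (n + 2)/(n - 3)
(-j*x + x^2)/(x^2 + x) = (-j + x)/(x + 1)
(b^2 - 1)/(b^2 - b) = (b + 1)/b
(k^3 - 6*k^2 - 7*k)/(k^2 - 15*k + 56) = k*(k + 1)/(k - 8)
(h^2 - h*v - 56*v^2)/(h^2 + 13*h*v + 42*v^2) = (h - 8*v)/(h + 6*v)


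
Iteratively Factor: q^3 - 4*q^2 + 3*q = (q - 1)*(q^2 - 3*q) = (q - 3)*(q - 1)*(q)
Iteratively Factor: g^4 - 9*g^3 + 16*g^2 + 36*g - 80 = (g + 2)*(g^3 - 11*g^2 + 38*g - 40) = (g - 2)*(g + 2)*(g^2 - 9*g + 20) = (g - 5)*(g - 2)*(g + 2)*(g - 4)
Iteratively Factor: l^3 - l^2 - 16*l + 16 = (l - 1)*(l^2 - 16) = (l - 1)*(l + 4)*(l - 4)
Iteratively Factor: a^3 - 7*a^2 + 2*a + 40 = (a - 4)*(a^2 - 3*a - 10) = (a - 4)*(a + 2)*(a - 5)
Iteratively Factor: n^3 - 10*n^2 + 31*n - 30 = (n - 2)*(n^2 - 8*n + 15) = (n - 3)*(n - 2)*(n - 5)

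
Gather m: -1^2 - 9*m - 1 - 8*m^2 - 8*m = -8*m^2 - 17*m - 2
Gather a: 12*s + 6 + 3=12*s + 9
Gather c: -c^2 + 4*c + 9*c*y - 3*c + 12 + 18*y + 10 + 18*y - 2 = -c^2 + c*(9*y + 1) + 36*y + 20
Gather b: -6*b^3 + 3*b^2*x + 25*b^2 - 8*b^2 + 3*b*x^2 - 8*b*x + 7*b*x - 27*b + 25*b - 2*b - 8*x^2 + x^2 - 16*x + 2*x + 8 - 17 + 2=-6*b^3 + b^2*(3*x + 17) + b*(3*x^2 - x - 4) - 7*x^2 - 14*x - 7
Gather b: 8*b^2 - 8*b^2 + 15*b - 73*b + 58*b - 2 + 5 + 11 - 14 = 0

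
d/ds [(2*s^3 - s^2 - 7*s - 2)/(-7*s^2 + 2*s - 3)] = (-14*s^4 + 8*s^3 - 69*s^2 - 22*s + 25)/(49*s^4 - 28*s^3 + 46*s^2 - 12*s + 9)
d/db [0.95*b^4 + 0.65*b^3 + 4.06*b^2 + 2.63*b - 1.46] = 3.8*b^3 + 1.95*b^2 + 8.12*b + 2.63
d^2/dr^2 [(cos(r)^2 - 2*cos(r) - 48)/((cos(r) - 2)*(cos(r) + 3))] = 3*(55*(1 - cos(r)^2)^2 + cos(r)^5 + 76*cos(r)^3 + 382*cos(r)^2 - 263)/((cos(r) - 2)^3*(cos(r) + 3)^3)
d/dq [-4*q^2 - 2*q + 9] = -8*q - 2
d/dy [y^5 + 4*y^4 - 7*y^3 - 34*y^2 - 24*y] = 5*y^4 + 16*y^3 - 21*y^2 - 68*y - 24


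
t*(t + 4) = t^2 + 4*t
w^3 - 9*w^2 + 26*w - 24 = (w - 4)*(w - 3)*(w - 2)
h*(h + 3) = h^2 + 3*h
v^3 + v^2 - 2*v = v*(v - 1)*(v + 2)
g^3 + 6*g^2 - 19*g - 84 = (g - 4)*(g + 3)*(g + 7)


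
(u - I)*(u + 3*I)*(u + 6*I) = u^3 + 8*I*u^2 - 9*u + 18*I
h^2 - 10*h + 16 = (h - 8)*(h - 2)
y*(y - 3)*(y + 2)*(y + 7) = y^4 + 6*y^3 - 13*y^2 - 42*y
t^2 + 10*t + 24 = (t + 4)*(t + 6)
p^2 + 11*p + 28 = (p + 4)*(p + 7)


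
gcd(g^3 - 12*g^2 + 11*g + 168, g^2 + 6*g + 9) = g + 3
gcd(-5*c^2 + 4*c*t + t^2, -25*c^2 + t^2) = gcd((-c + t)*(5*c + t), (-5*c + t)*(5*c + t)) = 5*c + t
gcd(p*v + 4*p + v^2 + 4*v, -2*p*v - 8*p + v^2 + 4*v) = v + 4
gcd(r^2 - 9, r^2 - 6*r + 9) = r - 3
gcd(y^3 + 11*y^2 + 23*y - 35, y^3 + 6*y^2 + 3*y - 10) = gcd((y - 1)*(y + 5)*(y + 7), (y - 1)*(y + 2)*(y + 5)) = y^2 + 4*y - 5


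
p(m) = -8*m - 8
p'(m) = -8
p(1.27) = -18.16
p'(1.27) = -8.00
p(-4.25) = 26.00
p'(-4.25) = -8.00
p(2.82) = -30.56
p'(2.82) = -8.00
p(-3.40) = 19.20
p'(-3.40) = -8.00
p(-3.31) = 18.48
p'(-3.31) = -8.00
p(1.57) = -20.56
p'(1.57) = -8.00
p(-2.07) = 8.56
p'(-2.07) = -8.00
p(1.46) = -19.68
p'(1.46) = -8.00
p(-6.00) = 40.00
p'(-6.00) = -8.00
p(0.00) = -8.00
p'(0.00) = -8.00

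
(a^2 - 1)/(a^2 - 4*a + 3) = (a + 1)/(a - 3)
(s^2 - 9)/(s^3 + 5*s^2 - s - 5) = (s^2 - 9)/(s^3 + 5*s^2 - s - 5)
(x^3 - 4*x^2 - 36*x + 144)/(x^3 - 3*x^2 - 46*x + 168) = (x + 6)/(x + 7)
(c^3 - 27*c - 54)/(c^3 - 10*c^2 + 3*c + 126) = (c + 3)/(c - 7)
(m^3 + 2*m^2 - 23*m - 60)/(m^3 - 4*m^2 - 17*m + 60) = (m + 3)/(m - 3)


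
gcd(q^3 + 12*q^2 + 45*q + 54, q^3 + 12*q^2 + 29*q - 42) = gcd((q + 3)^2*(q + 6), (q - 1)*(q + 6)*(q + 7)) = q + 6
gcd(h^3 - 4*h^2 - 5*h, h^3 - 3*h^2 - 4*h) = h^2 + h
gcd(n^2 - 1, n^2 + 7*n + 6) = n + 1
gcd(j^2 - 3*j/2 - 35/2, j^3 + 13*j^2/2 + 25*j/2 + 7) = j + 7/2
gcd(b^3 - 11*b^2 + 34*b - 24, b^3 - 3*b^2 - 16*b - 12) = b - 6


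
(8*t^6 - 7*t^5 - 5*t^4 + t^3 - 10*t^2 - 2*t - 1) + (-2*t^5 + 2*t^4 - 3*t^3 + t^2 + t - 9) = 8*t^6 - 9*t^5 - 3*t^4 - 2*t^3 - 9*t^2 - t - 10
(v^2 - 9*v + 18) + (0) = v^2 - 9*v + 18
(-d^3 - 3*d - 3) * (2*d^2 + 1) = -2*d^5 - 7*d^3 - 6*d^2 - 3*d - 3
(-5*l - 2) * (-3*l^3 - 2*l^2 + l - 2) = 15*l^4 + 16*l^3 - l^2 + 8*l + 4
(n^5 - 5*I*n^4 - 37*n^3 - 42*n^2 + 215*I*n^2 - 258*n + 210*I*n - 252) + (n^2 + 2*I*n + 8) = n^5 - 5*I*n^4 - 37*n^3 - 41*n^2 + 215*I*n^2 - 258*n + 212*I*n - 244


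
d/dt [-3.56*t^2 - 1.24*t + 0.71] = -7.12*t - 1.24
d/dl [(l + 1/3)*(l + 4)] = 2*l + 13/3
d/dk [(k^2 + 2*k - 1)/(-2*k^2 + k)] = (5*k^2 - 4*k + 1)/(k^2*(4*k^2 - 4*k + 1))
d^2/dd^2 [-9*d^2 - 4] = -18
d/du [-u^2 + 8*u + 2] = 8 - 2*u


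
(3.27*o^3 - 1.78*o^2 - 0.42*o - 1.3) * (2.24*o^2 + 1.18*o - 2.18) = 7.3248*o^5 - 0.1286*o^4 - 10.1698*o^3 + 0.4728*o^2 - 0.6184*o + 2.834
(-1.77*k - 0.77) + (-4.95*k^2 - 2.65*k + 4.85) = -4.95*k^2 - 4.42*k + 4.08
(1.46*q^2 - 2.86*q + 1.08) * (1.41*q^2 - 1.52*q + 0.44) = 2.0586*q^4 - 6.2518*q^3 + 6.5124*q^2 - 2.9*q + 0.4752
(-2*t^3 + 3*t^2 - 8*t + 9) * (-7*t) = 14*t^4 - 21*t^3 + 56*t^2 - 63*t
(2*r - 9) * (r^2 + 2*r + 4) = 2*r^3 - 5*r^2 - 10*r - 36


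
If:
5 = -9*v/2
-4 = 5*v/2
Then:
No Solution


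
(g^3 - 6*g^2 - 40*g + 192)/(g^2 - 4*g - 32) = (g^2 + 2*g - 24)/(g + 4)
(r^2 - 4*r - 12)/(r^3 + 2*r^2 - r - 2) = (r - 6)/(r^2 - 1)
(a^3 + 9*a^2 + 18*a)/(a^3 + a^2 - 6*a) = (a + 6)/(a - 2)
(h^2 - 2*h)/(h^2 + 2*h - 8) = h/(h + 4)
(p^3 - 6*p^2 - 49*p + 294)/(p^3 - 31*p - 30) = (p^2 - 49)/(p^2 + 6*p + 5)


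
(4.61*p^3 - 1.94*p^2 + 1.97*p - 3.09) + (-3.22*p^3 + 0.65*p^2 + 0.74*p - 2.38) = 1.39*p^3 - 1.29*p^2 + 2.71*p - 5.47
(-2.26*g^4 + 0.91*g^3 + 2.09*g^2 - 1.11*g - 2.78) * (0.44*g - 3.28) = -0.9944*g^5 + 7.8132*g^4 - 2.0652*g^3 - 7.3436*g^2 + 2.4176*g + 9.1184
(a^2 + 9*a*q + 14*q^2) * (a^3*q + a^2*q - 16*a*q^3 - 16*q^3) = a^5*q + 9*a^4*q^2 + a^4*q - 2*a^3*q^3 + 9*a^3*q^2 - 144*a^2*q^4 - 2*a^2*q^3 - 224*a*q^5 - 144*a*q^4 - 224*q^5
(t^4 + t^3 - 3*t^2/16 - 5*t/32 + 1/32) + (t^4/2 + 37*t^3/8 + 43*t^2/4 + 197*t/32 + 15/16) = 3*t^4/2 + 45*t^3/8 + 169*t^2/16 + 6*t + 31/32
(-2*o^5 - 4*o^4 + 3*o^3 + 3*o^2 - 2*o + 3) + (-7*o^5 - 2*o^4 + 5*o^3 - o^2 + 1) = -9*o^5 - 6*o^4 + 8*o^3 + 2*o^2 - 2*o + 4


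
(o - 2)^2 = o^2 - 4*o + 4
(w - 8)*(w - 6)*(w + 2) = w^3 - 12*w^2 + 20*w + 96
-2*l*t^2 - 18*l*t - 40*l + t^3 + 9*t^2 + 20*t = (-2*l + t)*(t + 4)*(t + 5)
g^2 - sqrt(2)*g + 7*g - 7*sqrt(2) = (g + 7)*(g - sqrt(2))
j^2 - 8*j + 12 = (j - 6)*(j - 2)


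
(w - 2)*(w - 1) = w^2 - 3*w + 2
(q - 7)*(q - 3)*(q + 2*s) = q^3 + 2*q^2*s - 10*q^2 - 20*q*s + 21*q + 42*s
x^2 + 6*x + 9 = (x + 3)^2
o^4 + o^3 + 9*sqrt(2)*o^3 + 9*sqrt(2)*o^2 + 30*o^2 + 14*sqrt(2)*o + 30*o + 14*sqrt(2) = (o + 1)*(o + sqrt(2))^2*(o + 7*sqrt(2))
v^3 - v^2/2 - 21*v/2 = v*(v - 7/2)*(v + 3)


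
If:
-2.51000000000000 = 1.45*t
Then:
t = -1.73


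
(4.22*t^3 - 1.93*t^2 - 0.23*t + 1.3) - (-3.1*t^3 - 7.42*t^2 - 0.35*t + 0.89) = 7.32*t^3 + 5.49*t^2 + 0.12*t + 0.41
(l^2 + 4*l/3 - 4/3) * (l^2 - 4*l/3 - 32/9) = l^4 - 20*l^2/3 - 80*l/27 + 128/27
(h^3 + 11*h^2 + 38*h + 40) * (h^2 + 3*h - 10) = h^5 + 14*h^4 + 61*h^3 + 44*h^2 - 260*h - 400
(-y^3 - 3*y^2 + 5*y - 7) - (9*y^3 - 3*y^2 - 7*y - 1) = -10*y^3 + 12*y - 6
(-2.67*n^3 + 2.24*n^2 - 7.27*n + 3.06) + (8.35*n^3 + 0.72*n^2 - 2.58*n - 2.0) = 5.68*n^3 + 2.96*n^2 - 9.85*n + 1.06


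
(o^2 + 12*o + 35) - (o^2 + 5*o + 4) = 7*o + 31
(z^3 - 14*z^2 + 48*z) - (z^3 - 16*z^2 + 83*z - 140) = 2*z^2 - 35*z + 140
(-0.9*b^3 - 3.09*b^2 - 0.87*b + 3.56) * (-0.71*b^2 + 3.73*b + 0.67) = 0.639*b^5 - 1.1631*b^4 - 11.511*b^3 - 7.843*b^2 + 12.6959*b + 2.3852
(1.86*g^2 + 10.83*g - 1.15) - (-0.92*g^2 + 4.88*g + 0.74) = 2.78*g^2 + 5.95*g - 1.89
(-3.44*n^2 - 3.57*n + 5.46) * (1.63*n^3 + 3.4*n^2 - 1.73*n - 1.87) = -5.6072*n^5 - 17.5151*n^4 + 2.713*n^3 + 31.1729*n^2 - 2.7699*n - 10.2102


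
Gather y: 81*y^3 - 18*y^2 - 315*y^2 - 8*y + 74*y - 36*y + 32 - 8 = 81*y^3 - 333*y^2 + 30*y + 24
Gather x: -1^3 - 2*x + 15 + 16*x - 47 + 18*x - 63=32*x - 96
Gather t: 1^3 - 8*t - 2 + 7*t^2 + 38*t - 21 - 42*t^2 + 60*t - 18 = -35*t^2 + 90*t - 40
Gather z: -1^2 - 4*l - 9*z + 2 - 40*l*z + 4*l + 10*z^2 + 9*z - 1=-40*l*z + 10*z^2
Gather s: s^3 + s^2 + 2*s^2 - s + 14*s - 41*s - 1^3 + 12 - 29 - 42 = s^3 + 3*s^2 - 28*s - 60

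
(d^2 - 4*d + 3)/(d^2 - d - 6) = (d - 1)/(d + 2)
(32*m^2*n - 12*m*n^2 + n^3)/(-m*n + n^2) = (-32*m^2 + 12*m*n - n^2)/(m - n)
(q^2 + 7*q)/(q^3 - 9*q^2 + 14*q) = (q + 7)/(q^2 - 9*q + 14)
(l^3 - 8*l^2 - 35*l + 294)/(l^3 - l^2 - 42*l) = (l - 7)/l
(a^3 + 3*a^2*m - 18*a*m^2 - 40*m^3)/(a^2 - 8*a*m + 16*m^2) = (a^2 + 7*a*m + 10*m^2)/(a - 4*m)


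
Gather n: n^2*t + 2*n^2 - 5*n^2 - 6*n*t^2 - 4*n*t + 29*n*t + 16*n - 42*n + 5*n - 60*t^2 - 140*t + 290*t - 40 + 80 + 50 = n^2*(t - 3) + n*(-6*t^2 + 25*t - 21) - 60*t^2 + 150*t + 90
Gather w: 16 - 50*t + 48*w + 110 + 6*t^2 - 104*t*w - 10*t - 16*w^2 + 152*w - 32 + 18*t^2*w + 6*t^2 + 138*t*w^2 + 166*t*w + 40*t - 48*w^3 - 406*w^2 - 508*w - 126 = 12*t^2 - 20*t - 48*w^3 + w^2*(138*t - 422) + w*(18*t^2 + 62*t - 308) - 32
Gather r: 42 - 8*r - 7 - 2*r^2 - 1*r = -2*r^2 - 9*r + 35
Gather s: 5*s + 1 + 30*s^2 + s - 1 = 30*s^2 + 6*s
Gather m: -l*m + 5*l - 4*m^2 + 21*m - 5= 5*l - 4*m^2 + m*(21 - l) - 5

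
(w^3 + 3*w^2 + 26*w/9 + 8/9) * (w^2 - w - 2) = w^5 + 2*w^4 - 19*w^3/9 - 8*w^2 - 20*w/3 - 16/9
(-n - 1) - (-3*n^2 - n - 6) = 3*n^2 + 5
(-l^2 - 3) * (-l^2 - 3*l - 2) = l^4 + 3*l^3 + 5*l^2 + 9*l + 6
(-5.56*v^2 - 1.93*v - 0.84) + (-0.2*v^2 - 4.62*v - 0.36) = -5.76*v^2 - 6.55*v - 1.2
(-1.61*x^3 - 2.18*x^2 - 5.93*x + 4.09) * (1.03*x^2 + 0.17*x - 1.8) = -1.6583*x^5 - 2.5191*x^4 - 3.5805*x^3 + 7.1286*x^2 + 11.3693*x - 7.362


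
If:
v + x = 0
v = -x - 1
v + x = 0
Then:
No Solution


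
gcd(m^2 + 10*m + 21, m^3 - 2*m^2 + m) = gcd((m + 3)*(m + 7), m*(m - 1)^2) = 1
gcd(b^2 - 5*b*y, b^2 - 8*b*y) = b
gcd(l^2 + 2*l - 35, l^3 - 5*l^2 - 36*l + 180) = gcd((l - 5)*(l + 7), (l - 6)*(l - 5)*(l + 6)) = l - 5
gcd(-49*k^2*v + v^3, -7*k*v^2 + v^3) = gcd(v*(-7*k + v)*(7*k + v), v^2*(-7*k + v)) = -7*k*v + v^2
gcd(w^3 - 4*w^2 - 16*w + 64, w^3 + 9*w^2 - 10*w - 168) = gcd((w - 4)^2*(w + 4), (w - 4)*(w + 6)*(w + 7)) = w - 4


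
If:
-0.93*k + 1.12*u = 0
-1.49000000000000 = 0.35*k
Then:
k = -4.26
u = -3.53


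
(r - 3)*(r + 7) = r^2 + 4*r - 21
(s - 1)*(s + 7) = s^2 + 6*s - 7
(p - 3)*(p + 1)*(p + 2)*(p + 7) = p^4 + 7*p^3 - 7*p^2 - 55*p - 42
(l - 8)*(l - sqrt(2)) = l^2 - 8*l - sqrt(2)*l + 8*sqrt(2)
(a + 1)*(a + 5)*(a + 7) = a^3 + 13*a^2 + 47*a + 35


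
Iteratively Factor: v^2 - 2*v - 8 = (v + 2)*(v - 4)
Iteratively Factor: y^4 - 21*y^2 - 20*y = (y - 5)*(y^3 + 5*y^2 + 4*y) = y*(y - 5)*(y^2 + 5*y + 4) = y*(y - 5)*(y + 1)*(y + 4)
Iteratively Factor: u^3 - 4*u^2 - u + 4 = (u - 4)*(u^2 - 1) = (u - 4)*(u + 1)*(u - 1)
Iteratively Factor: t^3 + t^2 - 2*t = (t - 1)*(t^2 + 2*t) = t*(t - 1)*(t + 2)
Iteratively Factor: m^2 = (m)*(m)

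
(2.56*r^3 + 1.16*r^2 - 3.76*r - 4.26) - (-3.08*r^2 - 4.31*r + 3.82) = 2.56*r^3 + 4.24*r^2 + 0.55*r - 8.08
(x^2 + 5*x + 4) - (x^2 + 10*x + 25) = -5*x - 21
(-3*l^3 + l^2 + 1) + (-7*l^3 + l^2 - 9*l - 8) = -10*l^3 + 2*l^2 - 9*l - 7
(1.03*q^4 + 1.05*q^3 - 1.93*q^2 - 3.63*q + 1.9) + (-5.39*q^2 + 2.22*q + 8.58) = 1.03*q^4 + 1.05*q^3 - 7.32*q^2 - 1.41*q + 10.48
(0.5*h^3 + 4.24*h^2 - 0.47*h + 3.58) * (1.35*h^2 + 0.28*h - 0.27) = 0.675*h^5 + 5.864*h^4 + 0.4177*h^3 + 3.5566*h^2 + 1.1293*h - 0.9666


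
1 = 1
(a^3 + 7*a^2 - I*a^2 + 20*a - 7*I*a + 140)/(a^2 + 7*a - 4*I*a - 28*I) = (a^2 - I*a + 20)/(a - 4*I)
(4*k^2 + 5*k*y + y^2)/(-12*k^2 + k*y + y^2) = (k + y)/(-3*k + y)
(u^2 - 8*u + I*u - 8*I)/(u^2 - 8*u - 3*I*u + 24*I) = (u + I)/(u - 3*I)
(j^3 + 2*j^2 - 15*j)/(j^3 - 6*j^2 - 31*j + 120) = j/(j - 8)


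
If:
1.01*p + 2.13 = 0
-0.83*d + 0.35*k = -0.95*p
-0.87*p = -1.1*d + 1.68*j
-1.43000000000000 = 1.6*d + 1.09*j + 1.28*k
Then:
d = -1.86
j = -0.13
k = 1.31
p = -2.11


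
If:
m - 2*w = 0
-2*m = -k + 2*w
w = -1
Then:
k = -6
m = -2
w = -1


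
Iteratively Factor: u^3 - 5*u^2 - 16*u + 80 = (u + 4)*(u^2 - 9*u + 20) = (u - 4)*(u + 4)*(u - 5)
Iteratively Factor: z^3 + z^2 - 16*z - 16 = (z - 4)*(z^2 + 5*z + 4) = (z - 4)*(z + 4)*(z + 1)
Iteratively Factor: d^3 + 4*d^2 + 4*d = (d)*(d^2 + 4*d + 4) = d*(d + 2)*(d + 2)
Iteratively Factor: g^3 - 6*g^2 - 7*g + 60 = (g - 5)*(g^2 - g - 12) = (g - 5)*(g - 4)*(g + 3)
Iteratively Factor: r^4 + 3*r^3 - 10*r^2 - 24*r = (r)*(r^3 + 3*r^2 - 10*r - 24) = r*(r - 3)*(r^2 + 6*r + 8) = r*(r - 3)*(r + 2)*(r + 4)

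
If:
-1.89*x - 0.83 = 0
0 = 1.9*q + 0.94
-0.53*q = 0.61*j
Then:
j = 0.43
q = -0.49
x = -0.44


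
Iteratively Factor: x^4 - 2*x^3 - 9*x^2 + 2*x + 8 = (x - 4)*(x^3 + 2*x^2 - x - 2) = (x - 4)*(x + 2)*(x^2 - 1) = (x - 4)*(x + 1)*(x + 2)*(x - 1)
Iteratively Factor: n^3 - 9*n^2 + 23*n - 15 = (n - 5)*(n^2 - 4*n + 3) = (n - 5)*(n - 1)*(n - 3)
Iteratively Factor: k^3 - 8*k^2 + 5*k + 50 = (k - 5)*(k^2 - 3*k - 10) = (k - 5)*(k + 2)*(k - 5)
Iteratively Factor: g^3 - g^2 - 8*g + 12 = (g - 2)*(g^2 + g - 6) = (g - 2)^2*(g + 3)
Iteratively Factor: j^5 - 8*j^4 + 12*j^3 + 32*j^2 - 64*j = (j - 4)*(j^4 - 4*j^3 - 4*j^2 + 16*j) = j*(j - 4)*(j^3 - 4*j^2 - 4*j + 16) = j*(j - 4)*(j - 2)*(j^2 - 2*j - 8) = j*(j - 4)*(j - 2)*(j + 2)*(j - 4)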